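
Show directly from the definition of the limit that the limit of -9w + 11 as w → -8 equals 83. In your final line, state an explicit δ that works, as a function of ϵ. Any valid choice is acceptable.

δ = ϵ/9

Let ϵ > 0 be given. We need δ > 0 so that 0 < |w + 8| < δ implies |(-9w + 11) − 83| < ϵ.
Since (-9w + 11) − 83 = -9(w + 8), we have |(-9w + 11) − 83| = 9|w + 8|.
Thus it suffices that |w + 8| < ϵ/9.
Choosing δ = ϵ/9 gives |(-9w + 11) − 83| = 9|w + 8| < ϵ whenever |w + 8| < δ.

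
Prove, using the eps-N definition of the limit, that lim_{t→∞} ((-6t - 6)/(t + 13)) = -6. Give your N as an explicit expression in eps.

Let eps > 0. We seek N > 0 such that t > N implies |(-6t - 6)/(t + 13) + 6| < eps.
(-6t - 6)/(t + 13) + 6 = ((-6t - 6) − (-6)(t + 13)) / ((t + 13)) = 72/((t + 13)).
For t > 0 we have t + 13 > t, so |(-6t - 6)/(t + 13) + 6| = 72/((t + 13)) < 72/(t) = 72/t.
Thus |(-6t - 6)/(t + 13) + 6| < eps whenever t > 72/eps.
Take N = 72/eps. If t > N then |(-6t - 6)/(t + 13) + 6| < 72/t < eps.

N = 72/eps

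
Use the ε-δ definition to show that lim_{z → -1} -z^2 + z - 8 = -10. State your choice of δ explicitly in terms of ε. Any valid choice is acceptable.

Let ε > 0. We want δ > 0 such that 0 < |z + 1| < δ implies |(-z^2 + z - 8) + 10| < ε.
(-z^2 + z - 8) + 10 = -z^2 + z + 2 = (z + 1)(-z + 2).
So |(-z^2 + z - 8) + 10| = |z + 1|·|-z + 2|.
Require δ ≤ 1. Then |z + 1| < 1 gives |z| < 2, and by the triangle inequality |-z + 2| ≤ 2 + 2 = 4.
Hence |(-z^2 + z - 8) + 10| ≤ 4|z + 1| < ε provided |z + 1| < ε/4.
Take δ = min(1, ε/4). Then 0 < |z + 1| < δ gives both |z + 1| < 1 and |z + 1| < ε/4, so |(-z^2 + z - 8) + 10| < ε.

δ = min(1, ε/4)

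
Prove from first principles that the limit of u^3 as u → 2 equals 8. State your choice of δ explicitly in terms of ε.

Let ε > 0 be given. We seek δ > 0 with 0 < |u − 2| < δ ⇒ |u^3 − 8| < ε.
Factor: u^3 − 8 = (u − 2)(u^2 + 2u + 4), so |u^3 − 8| = |u − 2|·|u^2 + 2u + 4|.
Restrict δ ≤ 1. Then |u − 2| < 1 gives |u| < 3, so by the triangle inequality |u^2 + 2u + 4| ≤ 3^2 + 2·3 + 4 = 19.
Hence |u^3 − 8| ≤ 19|u − 2|, which is < ε once |u − 2| < ε/19.
Take δ = min(1, ε/19). If 0 < |u − 2| < δ then both bounds hold and |u^3 − 8| ≤ 19|u − 2| < 19·(ε/19) = ε.

δ = min(1, ε/19)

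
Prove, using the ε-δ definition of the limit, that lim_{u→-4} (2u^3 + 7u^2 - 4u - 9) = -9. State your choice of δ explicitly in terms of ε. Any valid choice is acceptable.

δ = min(1, ε/55)

Fix ε > 0. We want δ > 0 such that 0 < |u + 4| < δ implies |(2u^3 + 7u^2 - 4u - 9) + 9| < ε.
(2u^3 + 7u^2 - 4u - 9) + 9 = 2u^3 + 7u^2 - 4u = (u + 4)(2u^2 - u).
So |(2u^3 + 7u^2 - 4u - 9) + 9| = |u + 4|·|2u^2 - u|.
Assume first that |u + 4| < 1, so |u| < 5. Then |2u^2 - u| ≤ 2·5^2 + 5 = 55.
Hence |(2u^3 + 7u^2 - 4u - 9) + 9| ≤ 55|u + 4| < ε provided |u + 4| < ε/55.
Choosing δ = min(1, ε/55) ensures both conditions, hence |(2u^3 + 7u^2 - 4u - 9) + 9| < ε.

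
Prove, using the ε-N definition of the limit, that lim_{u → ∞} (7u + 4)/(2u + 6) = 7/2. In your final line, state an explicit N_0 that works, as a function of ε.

N_0 = (17/2)/ε

Suppose ε > 0. We seek N_0 > 0 such that u > N_0 implies |(7u + 4)/(2u + 6) − (7/2)| < ε.
(7u + 4)/(2u + 6) − (7/2) = (2(7u + 4) − 7(2u + 6)) / (2(2u + 6)) = -34/(2(2u + 6)).
For u > 0 we have 2u + 6 > 2u, so |(7u + 4)/(2u + 6) − (7/2)| = 34/(2(2u + 6)) < 34/(2·2u) = (17/2)/u.
Thus |(7u + 4)/(2u + 6) − (7/2)| < ε whenever u > (17/2)/ε.
Take N_0 = (17/2)/ε. If u > N_0 then |(7u + 4)/(2u + 6) − (7/2)| < (17/2)/u < ε.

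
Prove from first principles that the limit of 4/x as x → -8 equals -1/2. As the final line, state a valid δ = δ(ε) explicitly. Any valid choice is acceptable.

Let ε > 0. We seek δ > 0 such that 0 < |x + 8| < δ implies |4/x + 1/2| < ε.
|4/x + 1/2| = 4·|-8 − x|/(8·|x|) = 4|x + 8|/(8|x|).
Restrict δ ≤ 4. Then |x + 8| < 4 gives |x| > 4, so 8|x| > 32.
Then |4/x + 1/2| < 4|x + 8|/32, which is < ε when |x + 8| < 8ε.
Take δ = min(4, 8ε). Then 0 < |x + 8| < δ gives both |x + 8| < 4 and |x + 8| < 8ε, so |4/x + 1/2| < ε.

δ = min(4, 8ε)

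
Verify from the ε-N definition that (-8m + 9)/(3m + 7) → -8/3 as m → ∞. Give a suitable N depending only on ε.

N = (83/9)/ε

Suppose ε > 0. For m ≥ 1, |(-8m + 9)/(3m + 7) + 8/3| = |83|/(3(3m + 7)) = 83/(3(3m + 7)).
Since 3m + 7 ≥ 3m for m ≥ 1, this is ≤ 83/(3·3m) = (83/9)/m.
So |(-8m + 9)/(3m + 7) + 8/3| < ε whenever m > (83/9)/ε.
Take N = (83/9)/ε. If m > N then |(-8m + 9)/(3m + 7) + 8/3| ≤ (83/9)/m < ε.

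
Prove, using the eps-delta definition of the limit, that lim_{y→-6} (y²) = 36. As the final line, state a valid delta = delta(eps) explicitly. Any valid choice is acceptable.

delta = min(2, eps/14)

Let eps > 0. We seek delta > 0 with 0 < |y + 6| < delta ⇒ |y² − 36| < eps.
Factor: y² − 36 = (y + 6)(y - 6), so |y² − 36| = |y + 6|·|y - 6|.
Impose delta ≤ 2 so that |y| < 8; then |y - 6| ≤ 14.
Hence |y² − 36| ≤ 14|y + 6|, which is < eps once |y + 6| < eps/14.
Take delta = min(2, eps/14). If 0 < |y + 6| < delta then both bounds hold and |y² − 36| ≤ 14|y + 6| < 14·(eps/14) = eps.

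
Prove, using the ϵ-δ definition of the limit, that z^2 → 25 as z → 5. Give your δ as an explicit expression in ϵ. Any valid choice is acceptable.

δ = min(1, ϵ/11)

Suppose ϵ > 0. We seek δ > 0 with 0 < |z − 5| < δ ⇒ |z^2 − 25| < ϵ.
Factor: z^2 − 25 = (z − 5)(z + 5), so |z^2 − 25| = |z − 5|·|z + 5|.
Impose δ ≤ 1 so that |z| < 6; then |z + 5| ≤ 11.
Hence |z^2 − 25| ≤ 11|z − 5|, which is < ϵ once |z − 5| < ϵ/11.
Take δ = min(1, ϵ/11). If 0 < |z − 5| < δ then both bounds hold and |z^2 − 25| ≤ 11|z − 5| < 11·(ϵ/11) = ϵ.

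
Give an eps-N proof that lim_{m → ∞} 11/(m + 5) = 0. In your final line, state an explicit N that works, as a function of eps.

Suppose eps > 0. For m ≥ 1, |11/(m + 5) − 0| = 11/(m + 5) ≤ 11/m.
We need 11/m < eps, i.e. m > 11/eps.
Take N = 11/eps. If m > N then |11/(m + 5)| ≤ 11/m < eps.

N = 11/eps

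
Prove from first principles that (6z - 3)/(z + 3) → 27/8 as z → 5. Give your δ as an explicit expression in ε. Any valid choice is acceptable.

Fix ε > 0. We want δ > 0 with 0 < |z − 5| < δ ⇒ |(6z - 3)/(z + 3) − (27/8)| < ε.
Combining over a common denominator, (6z - 3)/(z + 3) − (27/8) = [(6z - 3)·8 − 27·(z + 3)] / [8·(z + 3)] = 21(z − 5) / (8(z + 3)).
So |(6z - 3)/(z + 3) − (27/8)| = 21|z − 5| / (8·|z + 3|).
Require δ ≤ 4, so |z + 3| ≥ |8| − |z − 5| > 8 − 4 = 4.
Hence |(6z - 3)/(z + 3) − (27/8)| < 21|z − 5|/(8·4) = (21/32)|z − 5|, which is < ε once |z − 5| < (32/21)ε.
Take δ = min(4, (32/21)ε). Then 0 < |z − 5| < δ forces both bounds, so |(6z - 3)/(z + 3) − (27/8)| < ε.

δ = min(4, (32/21)ε)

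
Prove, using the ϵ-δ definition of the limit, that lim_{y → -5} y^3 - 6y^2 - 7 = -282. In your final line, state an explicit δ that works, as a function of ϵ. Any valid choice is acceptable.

Fix ϵ > 0. We want δ > 0 such that 0 < |y + 5| < δ implies |(y^3 - 6y^2 - 7) + 282| < ϵ.
(y^3 - 6y^2 - 7) + 282 = y^3 - 6y^2 + 275 = (y + 5)(y^2 - 11y + 55).
So |(y^3 - 6y^2 - 7) + 282| = |y + 5|·|y^2 - 11y + 55|.
Require δ ≤ 1. Then |y + 5| < 1 gives |y| < 6, and by the triangle inequality |y^2 - 11y + 55| ≤ 6^2 + 11·6 + 55 = 157.
Hence |(y^3 - 6y^2 - 7) + 282| ≤ 157|y + 5| < ϵ provided |y + 5| < ϵ/157.
Choosing δ = min(1, ϵ/157) ensures both conditions, hence |(y^3 - 6y^2 - 7) + 282| < ϵ.

δ = min(1, ϵ/157)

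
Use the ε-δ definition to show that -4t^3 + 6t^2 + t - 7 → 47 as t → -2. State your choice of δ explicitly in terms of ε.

δ = min(1, ε/105)

Let ε > 0 be given. We want δ > 0 such that 0 < |t + 2| < δ implies |(-4t^3 + 6t^2 + t - 7) − 47| < ε.
(-4t^3 + 6t^2 + t - 7) − 47 = -4t^3 + 6t^2 + t - 54 = (t + 2)(-4t^2 + 14t - 27).
So |(-4t^3 + 6t^2 + t - 7) − 47| = |t + 2|·|-4t^2 + 14t - 27|.
Assume first that |t + 2| < 1, so |t| < 3. Then |-4t^2 + 14t - 27| ≤ 4·3^2 + 14·3 + 27 = 105.
Hence |(-4t^3 + 6t^2 + t - 7) − 47| ≤ 105|t + 2| < ε provided |t + 2| < ε/105.
Choosing δ = min(1, ε/105) ensures both conditions, hence |(-4t^3 + 6t^2 + t - 7) − 47| < ε.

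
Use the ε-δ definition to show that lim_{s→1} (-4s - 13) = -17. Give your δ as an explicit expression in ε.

Let ε > 0 be given. We need δ > 0 so that 0 < |s − 1| < δ implies |(-4s - 13) + 17| < ε.
Since (-4s - 13) + 17 = -4(s − 1), we have |(-4s - 13) + 17| = 4|s − 1|.
Thus it suffices that |s − 1| < ε/4.
Choosing δ = ε/4 gives |(-4s - 13) + 17| = 4|s − 1| < ε whenever |s − 1| < δ.

δ = ε/4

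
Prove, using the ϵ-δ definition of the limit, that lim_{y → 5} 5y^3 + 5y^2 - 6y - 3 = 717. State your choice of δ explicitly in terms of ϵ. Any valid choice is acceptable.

Suppose ϵ > 0. We want δ > 0 such that 0 < |y − 5| < δ implies |(5y^3 + 5y^2 - 6y - 3) − 717| < ϵ.
(5y^3 + 5y^2 - 6y - 3) − 717 = 5y^3 + 5y^2 - 6y - 720 = (y − 5)(5y^2 + 30y + 144).
So |(5y^3 + 5y^2 - 6y - 3) − 717| = |y − 5|·|5y^2 + 30y + 144|.
Assume first that |y − 5| < 2, so |y| < 7. Then |5y^2 + 30y + 144| ≤ 5·7^2 + 30·7 + 144 = 599.
Hence |(5y^3 + 5y^2 - 6y - 3) − 717| ≤ 599|y − 5| < ϵ provided |y − 5| < ϵ/599.
Choosing δ = min(2, ϵ/599) ensures both conditions, hence |(5y^3 + 5y^2 - 6y - 3) − 717| < ϵ.

δ = min(2, ϵ/599)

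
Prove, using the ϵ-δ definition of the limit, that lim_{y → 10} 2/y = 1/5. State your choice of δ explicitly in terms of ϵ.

Let ϵ > 0. We seek δ > 0 such that 0 < |y − 10| < δ implies |2/y − (1/5)| < ϵ.
|2/y − (1/5)| = 2·|10 − y|/(10·|y|) = 2|y − 10|/(10|y|).
Restrict δ ≤ 5. Then |y − 10| < 5 gives |y| > 5, so 10|y| > 50.
Then |2/y − (1/5)| < 2|y − 10|/50, which is < ϵ when |y − 10| < 25ϵ.
Take δ = min(5, 25ϵ). Then 0 < |y − 10| < δ gives both |y − 10| < 5 and |y − 10| < 25ϵ, so |2/y − (1/5)| < ϵ.

δ = min(5, 25ϵ)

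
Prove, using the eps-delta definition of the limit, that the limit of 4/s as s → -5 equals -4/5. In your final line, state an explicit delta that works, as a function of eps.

delta = min(5/2, (25/8)eps)

Let eps > 0. We seek delta > 0 such that 0 < |s + 5| < delta implies |4/s + 4/5| < eps.
|4/s + 4/5| = 4·|-5 − s|/(5·|s|) = 4|s + 5|/(5|s|).
Restrict delta ≤ 5/2. Then |s + 5| < 5/2 gives |s| > 5/2, so 5|s| > 25/2.
Then |4/s + 4/5| < 4|s + 5|/(25/2), which is < eps when |s + 5| < (25/8)eps.
Take delta = min(5/2, (25/8)eps). Then 0 < |s + 5| < delta gives both |s + 5| < 5/2 and |s + 5| < (25/8)eps, so |4/s + 4/5| < eps.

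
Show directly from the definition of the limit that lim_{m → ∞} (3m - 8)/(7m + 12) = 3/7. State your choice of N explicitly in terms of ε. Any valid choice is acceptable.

Suppose ε > 0. For m ≥ 1, |(3m - 8)/(7m + 12) − (3/7)| = |-92|/(7(7m + 12)) = 92/(7(7m + 12)).
Since 7m + 12 ≥ 7m for m ≥ 1, this is ≤ 92/(7·7m) = (92/49)/m.
So |(3m - 8)/(7m + 12) − (3/7)| < ε whenever m > (92/49)/ε.
Take N = (92/49)/ε. If m > N then |(3m - 8)/(7m + 12) − (3/7)| ≤ (92/49)/m < ε.

N = (92/49)/ε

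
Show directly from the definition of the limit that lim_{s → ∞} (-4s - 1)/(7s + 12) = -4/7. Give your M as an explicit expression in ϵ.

Suppose ϵ > 0. We seek M > 0 such that s > M implies |(-4s - 1)/(7s + 12) + 4/7| < ϵ.
(-4s - 1)/(7s + 12) + 4/7 = (7(-4s - 1) − (-4)(7s + 12)) / (7(7s + 12)) = 41/(7(7s + 12)).
For s > 0 we have 7s + 12 > 7s, so |(-4s - 1)/(7s + 12) + 4/7| = 41/(7(7s + 12)) < 41/(7·7s) = (41/49)/s.
Thus |(-4s - 1)/(7s + 12) + 4/7| < ϵ whenever s > (41/49)/ϵ.
Take M = (41/49)/ϵ. If s > M then |(-4s - 1)/(7s + 12) + 4/7| < (41/49)/s < ϵ.

M = (41/49)/ϵ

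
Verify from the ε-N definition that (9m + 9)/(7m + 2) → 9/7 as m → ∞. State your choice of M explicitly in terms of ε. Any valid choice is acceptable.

M = (45/49)/ε

Fix ε > 0. For m ≥ 1, |(9m + 9)/(7m + 2) − (9/7)| = |45|/(7(7m + 2)) = 45/(7(7m + 2)).
Since 7m + 2 ≥ 7m for m ≥ 1, this is ≤ 45/(7·7m) = (45/49)/m.
So |(9m + 9)/(7m + 2) − (9/7)| < ε whenever m > (45/49)/ε.
Take M = (45/49)/ε. If m > M then |(9m + 9)/(7m + 2) − (9/7)| ≤ (45/49)/m < ε.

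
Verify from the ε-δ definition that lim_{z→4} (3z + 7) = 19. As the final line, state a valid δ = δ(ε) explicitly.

δ = ε/3

Suppose ε > 0. We need δ > 0 so that 0 < |z − 4| < δ implies |(3z + 7) − 19| < ε.
|(3z + 7) − 19| = |3z - 12| = 3|z − 4|.
Thus it suffices that |z − 4| < ε/3.
Choosing δ = ε/3 gives |(3z + 7) − 19| = 3|z − 4| < ε whenever |z − 4| < δ.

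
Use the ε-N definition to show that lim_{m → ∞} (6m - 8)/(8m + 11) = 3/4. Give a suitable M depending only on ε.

Let ε > 0. For m ≥ 1, |(6m - 8)/(8m + 11) − (3/4)| = |-130|/(8(8m + 11)) = 130/(8(8m + 11)).
Since 8m + 11 ≥ 8m for m ≥ 1, this is ≤ 130/(8·8m) = (65/32)/m.
So |(6m - 8)/(8m + 11) − (3/4)| < ε whenever m > (65/32)/ε.
Take M = (65/32)/ε. If m > M then |(6m - 8)/(8m + 11) − (3/4)| ≤ (65/32)/m < ε.

M = (65/32)/ε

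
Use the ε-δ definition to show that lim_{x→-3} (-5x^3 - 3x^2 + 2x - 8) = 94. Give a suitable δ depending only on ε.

δ = min(1, ε/162)

Suppose ε > 0. We want δ > 0 such that 0 < |x + 3| < δ implies |(-5x^3 - 3x^2 + 2x - 8) − 94| < ε.
(-5x^3 - 3x^2 + 2x - 8) − 94 = -5x^3 - 3x^2 + 2x - 102 = (x + 3)(-5x^2 + 12x - 34).
So |(-5x^3 - 3x^2 + 2x - 8) − 94| = |x + 3|·|-5x^2 + 12x - 34|.
Require δ ≤ 1. Then |x + 3| < 1 gives |x| < 4, and by the triangle inequality |-5x^2 + 12x - 34| ≤ 5·4^2 + 12·4 + 34 = 162.
Hence |(-5x^3 - 3x^2 + 2x - 8) − 94| ≤ 162|x + 3| < ε provided |x + 3| < ε/162.
Choosing δ = min(1, ε/162) ensures both conditions, hence |(-5x^3 - 3x^2 + 2x - 8) − 94| < ε.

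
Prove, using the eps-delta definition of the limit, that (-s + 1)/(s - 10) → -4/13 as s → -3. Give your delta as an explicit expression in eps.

Let eps > 0. We want delta > 0 with 0 < |s + 3| < delta ⇒ |(-s + 1)/(s - 10) + 4/13| < eps.
Combining over a common denominator, (-s + 1)/(s - 10) + 4/13 = [(-s + 1)·(-13) − 4·(s - 10)] / [(-13)·(s - 10)] = 9(s + 3) / ((-13)(s - 10)).
So |(-s + 1)/(s - 10) + 4/13| = 9|s + 3| / (13·|s − 10|).
Restrict delta ≤ 13/2. Then |s + 3| < 13/2 gives |s − 10| = |(s + 3) + (-13)| ≥ 13 − 13/2 = 13/2.
Hence |(-s + 1)/(s - 10) + 4/13| < 9|s + 3|/(13·(13/2)) = (18/169)|s + 3|, which is < eps once |s + 3| < (169/18)eps.
Take delta = min(13/2, (169/18)eps). Then 0 < |s + 3| < delta forces both bounds, so |(-s + 1)/(s - 10) + 4/13| < eps.

delta = min(13/2, (169/18)eps)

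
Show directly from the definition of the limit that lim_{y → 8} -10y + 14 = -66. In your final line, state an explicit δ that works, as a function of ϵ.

δ = ϵ/10

Fix ϵ > 0. We need δ > 0 so that 0 < |y − 8| < δ implies |(-10y + 14) + 66| < ϵ.
Since (-10y + 14) + 66 = -10(y − 8), we have |(-10y + 14) + 66| = 10|y − 8|.
So 10|y − 8| < ϵ exactly when |y − 8| < ϵ/10.
Choosing δ = ϵ/10 gives |(-10y + 14) + 66| = 10|y − 8| < ϵ whenever |y − 8| < δ.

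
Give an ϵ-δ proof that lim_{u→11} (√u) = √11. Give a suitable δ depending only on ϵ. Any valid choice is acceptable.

Fix ϵ > 0. We want δ > 0 such that 0 < |u − 11| < δ implies |√u − √11| < ϵ.
Rationalise: √u − √11 = (u − 11)/(√u + √11), so |√u − √11| = |u − 11|/(√u + √11).
Restrict δ ≤ 11 so that |u − 11| < 11 forces u > 0, and then √u + √11 > √11.
Hence |√u − √11| < |u − 11|/√11, which is < ϵ once |u − 11| < √11·ϵ.
Take δ = min(11, √11·ϵ). If 0 < |u − 11| < δ then u > 0 and |√u − √11| < |u − 11|/√11 < ϵ.

δ = min(11, √11·ϵ)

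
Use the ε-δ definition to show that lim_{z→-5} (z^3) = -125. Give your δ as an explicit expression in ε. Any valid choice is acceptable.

δ = min(1, ε/91)

Fix ε > 0. We seek δ > 0 with 0 < |z + 5| < δ ⇒ |z^3 + 125| < ε.
Factor: z^3 + 125 = (z + 5)(z^2 - 5z + 25), so |z^3 + 125| = |z + 5|·|z^2 - 5z + 25|.
Impose δ ≤ 1 so that |z| < 6; then |z^2 - 5z + 25| ≤ 91.
Hence |z^3 + 125| ≤ 91|z + 5|, which is < ε once |z + 5| < ε/91.
Take δ = min(1, ε/91). If 0 < |z + 5| < δ then both bounds hold and |z^3 + 125| ≤ 91|z + 5| < 91·(ε/91) = ε.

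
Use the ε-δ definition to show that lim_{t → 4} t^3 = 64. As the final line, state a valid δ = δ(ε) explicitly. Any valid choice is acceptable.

Suppose ε > 0. We seek δ > 0 with 0 < |t − 4| < δ ⇒ |t^3 − 64| < ε.
Factor: t^3 − 64 = (t − 4)(t^2 + 4t + 16), so |t^3 − 64| = |t − 4|·|t^2 + 4t + 16|.
Restrict δ ≤ 1. Then |t − 4| < 1 gives |t| < 5, so by the triangle inequality |t^2 + 4t + 16| ≤ 5^2 + 4·5 + 16 = 61.
Hence |t^3 − 64| ≤ 61|t − 4|, which is < ε once |t − 4| < ε/61.
Take δ = min(1, ε/61). If 0 < |t − 4| < δ then both bounds hold and |t^3 − 64| ≤ 61|t − 4| < 61·(ε/61) = ε.

δ = min(1, ε/61)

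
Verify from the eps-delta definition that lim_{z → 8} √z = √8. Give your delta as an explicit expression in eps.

delta = min(8, √8·eps)

Let eps > 0. We want delta > 0 such that 0 < |z − 8| < delta implies |√z − √8| < eps.
Multiplying by the conjugate, |√z − √8| = |z − 8|/(√z + √8).
Restrict delta ≤ 8 so that |z − 8| < 8 forces z > 0, and then √z + √8 > √8.
Hence |√z − √8| < |z − 8|/√8, which is < eps once |z − 8| < √8·eps.
Take delta = min(8, √8·eps). If 0 < |z − 8| < delta then z > 0 and |√z − √8| < |z − 8|/√8 < eps.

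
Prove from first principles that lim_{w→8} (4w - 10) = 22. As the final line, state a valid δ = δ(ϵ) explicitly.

δ = ϵ/4

Suppose ϵ > 0. We need δ > 0 so that 0 < |w − 8| < δ implies |(4w - 10) − 22| < ϵ.
Since (4w - 10) − 22 = 4(w − 8), we have |(4w - 10) − 22| = 4|w − 8|.
Thus it suffices that |w − 8| < ϵ/4.
Choosing δ = ϵ/4 gives |(4w - 10) − 22| = 4|w − 8| < ϵ whenever |w − 8| < δ.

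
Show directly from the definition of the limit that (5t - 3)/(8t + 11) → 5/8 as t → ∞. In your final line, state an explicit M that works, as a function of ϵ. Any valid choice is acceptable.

Let ϵ > 0 be given. We seek M > 0 such that t > M implies |(5t - 3)/(8t + 11) − (5/8)| < ϵ.
(5t - 3)/(8t + 11) − (5/8) = (8(5t - 3) − 5(8t + 11)) / (8(8t + 11)) = -79/(8(8t + 11)).
For t > 0 we have 8t + 11 > 8t, so |(5t - 3)/(8t + 11) − (5/8)| = 79/(8(8t + 11)) < 79/(8·8t) = (79/64)/t.
Thus |(5t - 3)/(8t + 11) − (5/8)| < ϵ whenever t > (79/64)/ϵ.
Take M = (79/64)/ϵ. If t > M then |(5t - 3)/(8t + 11) − (5/8)| < (79/64)/t < ϵ.

M = (79/64)/ϵ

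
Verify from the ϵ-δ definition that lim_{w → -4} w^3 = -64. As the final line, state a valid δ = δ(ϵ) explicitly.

δ = min(1, ϵ/61)

Suppose ϵ > 0. We seek δ > 0 with 0 < |w + 4| < δ ⇒ |w^3 + 64| < ϵ.
Factor: w^3 + 64 = (w + 4)(w^2 - 4w + 16), so |w^3 + 64| = |w + 4|·|w^2 - 4w + 16|.
Impose δ ≤ 1 so that |w| < 5; then |w^2 - 4w + 16| ≤ 61.
Hence |w^3 + 64| ≤ 61|w + 4|, which is < ϵ once |w + 4| < ϵ/61.
Take δ = min(1, ϵ/61). If 0 < |w + 4| < δ then both bounds hold and |w^3 + 64| ≤ 61|w + 4| < 61·(ϵ/61) = ϵ.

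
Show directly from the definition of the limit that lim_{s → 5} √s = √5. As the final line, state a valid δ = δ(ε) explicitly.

δ = min(5, √5·ε)

Let ε > 0 be given. We want δ > 0 such that 0 < |s − 5| < δ implies |√s − √5| < ε.
Multiplying by the conjugate, |√s − √5| = |s − 5|/(√s + √5).
Restrict δ ≤ 5 so that |s − 5| < 5 forces s > 0, and then √s + √5 > √5.
Hence |√s − √5| < |s − 5|/√5, which is < ε once |s − 5| < √5·ε.
Take δ = min(5, √5·ε). If 0 < |s − 5| < δ then s > 0 and |√s − √5| < |s − 5|/√5 < ε.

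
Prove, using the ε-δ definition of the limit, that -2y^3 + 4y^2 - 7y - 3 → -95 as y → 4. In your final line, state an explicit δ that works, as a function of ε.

Let ε > 0 be given. We want δ > 0 such that 0 < |y − 4| < δ implies |(-2y^3 + 4y^2 - 7y - 3) + 95| < ε.
(-2y^3 + 4y^2 - 7y - 3) + 95 = -2y^3 + 4y^2 - 7y + 92 = (y − 4)(-2y^2 - 4y - 23).
So |(-2y^3 + 4y^2 - 7y - 3) + 95| = |y − 4|·|-2y^2 - 4y - 23|.
Require δ ≤ 1. Then |y − 4| < 1 gives |y| < 5, and by the triangle inequality |-2y^2 - 4y - 23| ≤ 2·5^2 + 4·5 + 23 = 93.
Hence |(-2y^3 + 4y^2 - 7y - 3) + 95| ≤ 93|y − 4| < ε provided |y − 4| < ε/93.
Choosing δ = min(1, ε/93) ensures both conditions, hence |(-2y^3 + 4y^2 - 7y - 3) + 95| < ε.

δ = min(1, ε/93)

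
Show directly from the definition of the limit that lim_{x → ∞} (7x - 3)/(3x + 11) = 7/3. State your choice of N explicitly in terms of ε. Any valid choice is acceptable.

N = (86/9)/ε

Let ε > 0. We seek N > 0 such that x > N implies |(7x - 3)/(3x + 11) − (7/3)| < ε.
(7x - 3)/(3x + 11) − (7/3) = (3(7x - 3) − 7(3x + 11)) / (3(3x + 11)) = -86/(3(3x + 11)).
For x > 0 we have 3x + 11 > 3x, so |(7x - 3)/(3x + 11) − (7/3)| = 86/(3(3x + 11)) < 86/(3·3x) = (86/9)/x.
Thus |(7x - 3)/(3x + 11) − (7/3)| < ε whenever x > (86/9)/ε.
Take N = (86/9)/ε. If x > N then |(7x - 3)/(3x + 11) − (7/3)| < (86/9)/x < ε.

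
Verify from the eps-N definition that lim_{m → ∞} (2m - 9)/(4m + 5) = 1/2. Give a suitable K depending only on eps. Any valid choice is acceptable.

K = (23/8)/eps

Let eps > 0. For m ≥ 1, |(2m - 9)/(4m + 5) − (1/2)| = |-46|/(4(4m + 5)) = 46/(4(4m + 5)).
Since 4m + 5 ≥ 4m for m ≥ 1, this is ≤ 46/(4·4m) = (23/8)/m.
So |(2m - 9)/(4m + 5) − (1/2)| < eps whenever m > (23/8)/eps.
Take K = (23/8)/eps. If m > K then |(2m - 9)/(4m + 5) − (1/2)| ≤ (23/8)/m < eps.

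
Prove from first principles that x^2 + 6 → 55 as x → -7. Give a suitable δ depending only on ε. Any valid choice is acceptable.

δ = min(1, ε/15)

Fix ε > 0. We want δ > 0 such that 0 < |x + 7| < δ implies |(x^2 + 6) − 55| < ε.
(x^2 + 6) − 55 = x^2 - 49 = (x + 7)(x - 7).
So |(x^2 + 6) − 55| = |x + 7|·|x - 7|.
Assume first that |x + 7| < 1, so |x| < 8. Then |x - 7| ≤ 8 + 7 = 15.
Hence |(x^2 + 6) − 55| ≤ 15|x + 7| < ε provided |x + 7| < ε/15.
Choosing δ = min(1, ε/15) ensures both conditions, hence |(x^2 + 6) − 55| < ε.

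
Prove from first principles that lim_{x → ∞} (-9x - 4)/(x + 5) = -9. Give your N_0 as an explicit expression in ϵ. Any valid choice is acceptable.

N_0 = 41/ϵ

Fix ϵ > 0. We seek N_0 > 0 such that x > N_0 implies |(-9x - 4)/(x + 5) + 9| < ϵ.
(-9x - 4)/(x + 5) + 9 = ((-9x - 4) − (-9)(x + 5)) / ((x + 5)) = 41/((x + 5)).
For x > 0 we have x + 5 > x, so |(-9x - 4)/(x + 5) + 9| = 41/((x + 5)) < 41/(x) = 41/x.
Thus |(-9x - 4)/(x + 5) + 9| < ϵ whenever x > 41/ϵ.
Take N_0 = 41/ϵ. If x > N_0 then |(-9x - 4)/(x + 5) + 9| < 41/x < ϵ.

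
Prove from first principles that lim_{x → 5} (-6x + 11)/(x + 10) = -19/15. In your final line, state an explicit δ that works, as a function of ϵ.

Suppose ϵ > 0. We want δ > 0 with 0 < |x − 5| < δ ⇒ |(-6x + 11)/(x + 10) + 19/15| < ϵ.
Combining over a common denominator, (-6x + 11)/(x + 10) + 19/15 = [(-6x + 11)·15 − (-19)·(x + 10)] / [15·(x + 10)] = -71(x − 5) / (15(x + 10)).
So |(-6x + 11)/(x + 10) + 19/15| = 71|x − 5| / (15·|x + 10|).
Require δ ≤ 15/2, so |x + 10| ≥ |15| − |x − 5| > 15 − 15/2 = 15/2.
Hence |(-6x + 11)/(x + 10) + 19/15| < 71|x − 5|/(15·(15/2)) = (142/225)|x − 5|, which is < ϵ once |x − 5| < (225/142)ϵ.
Take δ = min(15/2, (225/142)ϵ). Then 0 < |x − 5| < δ forces both bounds, so |(-6x + 11)/(x + 10) + 19/15| < ϵ.

δ = min(15/2, (225/142)ϵ)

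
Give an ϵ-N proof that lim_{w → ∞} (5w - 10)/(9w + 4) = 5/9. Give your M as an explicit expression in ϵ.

M = (110/81)/ϵ

Let ϵ > 0 be given. We seek M > 0 such that w > M implies |(5w - 10)/(9w + 4) − (5/9)| < ϵ.
(5w - 10)/(9w + 4) − (5/9) = (9(5w - 10) − 5(9w + 4)) / (9(9w + 4)) = -110/(9(9w + 4)).
For w > 0 we have 9w + 4 > 9w, so |(5w - 10)/(9w + 4) − (5/9)| = 110/(9(9w + 4)) < 110/(9·9w) = (110/81)/w.
Thus |(5w - 10)/(9w + 4) − (5/9)| < ϵ whenever w > (110/81)/ϵ.
Take M = (110/81)/ϵ. If w > M then |(5w - 10)/(9w + 4) − (5/9)| < (110/81)/w < ϵ.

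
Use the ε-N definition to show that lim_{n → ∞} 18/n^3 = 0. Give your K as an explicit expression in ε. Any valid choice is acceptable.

Suppose ε > 0. For n ≥ 1, |18/n^3 − 0| = 18/n^3.
18/n^3 < ε ⇔ n^3 > 18/ε ⇔ n > (18/ε)^{1/3}.
Take K = (18/ε)^{1/3}. Then n > K implies 18/n^3 < ε.

K = (18/ε)^{1/3}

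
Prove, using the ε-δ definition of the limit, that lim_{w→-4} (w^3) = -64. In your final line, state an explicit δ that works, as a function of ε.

Let ε > 0 be given. We seek δ > 0 with 0 < |w + 4| < δ ⇒ |w^3 + 64| < ε.
Factor: w^3 + 64 = (w + 4)(w^2 - 4w + 16), so |w^3 + 64| = |w + 4|·|w^2 - 4w + 16|.
Restrict δ ≤ 1. Then |w + 4| < 1 gives |w| < 5, so by the triangle inequality |w^2 - 4w + 16| ≤ 5^2 + 4·5 + 16 = 61.
Hence |w^3 + 64| ≤ 61|w + 4|, which is < ε once |w + 4| < ε/61.
Take δ = min(1, ε/61). If 0 < |w + 4| < δ then both bounds hold and |w^3 + 64| ≤ 61|w + 4| < 61·(ε/61) = ε.

δ = min(1, ε/61)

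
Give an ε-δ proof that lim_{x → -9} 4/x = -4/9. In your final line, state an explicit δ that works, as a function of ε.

Fix ε > 0. We seek δ > 0 such that 0 < |x + 9| < δ implies |4/x + 4/9| < ε.
|4/x + 4/9| = 4·|-9 − x|/(9·|x|) = 4|x + 9|/(9|x|).
Require δ ≤ 9/2 so that |x| > 9 − 9/2 = 9/2, hence 9|x| > 81/2.
Then |4/x + 4/9| < 4|x + 9|/(81/2), which is < ε when |x + 9| < (81/8)ε.
Take δ = min(9/2, (81/8)ε). Then 0 < |x + 9| < δ gives both |x + 9| < 9/2 and |x + 9| < (81/8)ε, so |4/x + 4/9| < ε.

δ = min(9/2, (81/8)ε)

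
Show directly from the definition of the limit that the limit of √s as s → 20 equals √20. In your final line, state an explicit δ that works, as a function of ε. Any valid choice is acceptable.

Let ε > 0 be given. We want δ > 0 such that 0 < |s − 20| < δ implies |√s − √20| < ε.
Multiplying by the conjugate, |√s − √20| = |s − 20|/(√s + √20).
Restrict δ ≤ 20 so that |s − 20| < 20 forces s > 0, and then √s + √20 > √20.
Hence |√s − √20| < |s − 20|/√20, which is < ε once |s − 20| < √20·ε.
Take δ = min(20, √20·ε). If 0 < |s − 20| < δ then s > 0 and |√s − √20| < |s − 20|/√20 < ε.

δ = min(20, √20·ε)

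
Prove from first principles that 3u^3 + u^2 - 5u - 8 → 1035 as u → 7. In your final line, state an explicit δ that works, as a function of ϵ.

Fix ϵ > 0. We want δ > 0 such that 0 < |u − 7| < δ implies |(3u^3 + u^2 - 5u - 8) − 1035| < ϵ.
(3u^3 + u^2 - 5u - 8) − 1035 = 3u^3 + u^2 - 5u - 1043 = (u − 7)(3u^2 + 22u + 149).
So |(3u^3 + u^2 - 5u - 8) − 1035| = |u − 7|·|3u^2 + 22u + 149|.
Require δ ≤ 1. Then |u − 7| < 1 gives |u| < 8, and by the triangle inequality |3u^2 + 22u + 149| ≤ 3·8^2 + 22·8 + 149 = 517.
Hence |(3u^3 + u^2 - 5u - 8) − 1035| ≤ 517|u − 7| < ϵ provided |u − 7| < ϵ/517.
Choosing δ = min(1, ϵ/517) ensures both conditions, hence |(3u^3 + u^2 - 5u - 8) − 1035| < ϵ.

δ = min(1, ϵ/517)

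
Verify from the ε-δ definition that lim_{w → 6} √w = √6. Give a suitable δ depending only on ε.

δ = min(6, √6·ε)

Let ε > 0 be given. We want δ > 0 such that 0 < |w − 6| < δ implies |√w − √6| < ε.
Rationalise: √w − √6 = (w − 6)/(√w + √6), so |√w − √6| = |w − 6|/(√w + √6).
Restrict δ ≤ 6 so that |w − 6| < 6 forces w > 0, and then √w + √6 > √6.
Hence |√w − √6| < |w − 6|/√6, which is < ε once |w − 6| < √6·ε.
Take δ = min(6, √6·ε). If 0 < |w − 6| < δ then w > 0 and |√w − √6| < |w − 6|/√6 < ε.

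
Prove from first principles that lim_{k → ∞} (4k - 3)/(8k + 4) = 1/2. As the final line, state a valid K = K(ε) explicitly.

Suppose ε > 0. For k ≥ 1, |(4k - 3)/(8k + 4) − (1/2)| = |-40|/(8(8k + 4)) = 40/(8(8k + 4)).
Since 8k + 4 ≥ 8k for k ≥ 1, this is ≤ 40/(8·8k) = (5/8)/k.
So |(4k - 3)/(8k + 4) − (1/2)| < ε whenever k > (5/8)/ε.
Take K = (5/8)/ε. If k > K then |(4k - 3)/(8k + 4) − (1/2)| ≤ (5/8)/k < ε.

K = (5/8)/ε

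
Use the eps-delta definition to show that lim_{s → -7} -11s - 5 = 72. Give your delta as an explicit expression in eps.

delta = eps/11

Let eps > 0. We need delta > 0 so that 0 < |s + 7| < delta implies |(-11s - 5) − 72| < eps.
Since (-11s - 5) − 72 = -11(s + 7), we have |(-11s - 5) − 72| = 11|s + 7|.
Thus it suffices that |s + 7| < eps/11.
Choosing delta = eps/11 gives |(-11s - 5) − 72| = 11|s + 7| < eps whenever |s + 7| < delta.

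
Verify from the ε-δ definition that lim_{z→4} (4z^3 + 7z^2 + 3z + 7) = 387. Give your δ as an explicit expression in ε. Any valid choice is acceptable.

δ = min(1, ε/310)

Fix ε > 0. We want δ > 0 such that 0 < |z − 4| < δ implies |(4z^3 + 7z^2 + 3z + 7) − 387| < ε.
(4z^3 + 7z^2 + 3z + 7) − 387 = 4z^3 + 7z^2 + 3z - 380 = (z − 4)(4z^2 + 23z + 95).
So |(4z^3 + 7z^2 + 3z + 7) − 387| = |z − 4|·|4z^2 + 23z + 95|.
Assume first that |z − 4| < 1, so |z| < 5. Then |4z^2 + 23z + 95| ≤ 4·5^2 + 23·5 + 95 = 310.
Hence |(4z^3 + 7z^2 + 3z + 7) − 387| ≤ 310|z − 4| < ε provided |z − 4| < ε/310.
Take δ = min(1, ε/310). Then 0 < |z − 4| < δ gives both |z − 4| < 1 and |z − 4| < ε/310, so |(4z^3 + 7z^2 + 3z + 7) − 387| < ε.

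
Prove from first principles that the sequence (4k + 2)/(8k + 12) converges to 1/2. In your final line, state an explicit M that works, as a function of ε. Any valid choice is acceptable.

Let ε > 0. For k ≥ 1, |(4k + 2)/(8k + 12) − (1/2)| = |-32|/(8(8k + 12)) = 32/(8(8k + 12)).
Since 8k + 12 ≥ 8k for k ≥ 1, this is ≤ 32/(8·8k) = (1/2)/k.
So |(4k + 2)/(8k + 12) − (1/2)| < ε whenever k > (1/2)/ε.
Take M = (1/2)/ε. If k > M then |(4k + 2)/(8k + 12) − (1/2)| ≤ (1/2)/k < ε.

M = (1/2)/ε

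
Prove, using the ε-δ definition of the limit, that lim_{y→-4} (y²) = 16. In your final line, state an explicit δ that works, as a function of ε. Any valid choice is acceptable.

Let ε > 0. We seek δ > 0 with 0 < |y + 4| < δ ⇒ |y² − 16| < ε.
Factor: y² − 16 = (y + 4)(y - 4), so |y² − 16| = |y + 4|·|y - 4|.
Restrict δ ≤ 2. Then |y + 4| < 2 gives |y| < 6, so by the triangle inequality |y - 4| ≤ 6 + 4 = 10.
Hence |y² − 16| ≤ 10|y + 4|, which is < ε once |y + 4| < ε/10.
Take δ = min(2, ε/10). If 0 < |y + 4| < δ then both bounds hold and |y² − 16| ≤ 10|y + 4| < 10·(ε/10) = ε.

δ = min(2, ε/10)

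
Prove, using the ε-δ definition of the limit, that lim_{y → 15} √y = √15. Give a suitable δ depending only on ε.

δ = min(15, √15·ε)

Let ε > 0. We want δ > 0 such that 0 < |y − 15| < δ implies |√y − √15| < ε.
Rationalise: √y − √15 = (y − 15)/(√y + √15), so |√y − √15| = |y − 15|/(√y + √15).
Restrict δ ≤ 15 so that |y − 15| < 15 forces y > 0, and then √y + √15 > √15.
Hence |√y − √15| < |y − 15|/√15, which is < ε once |y − 15| < √15·ε.
Take δ = min(15, √15·ε). If 0 < |y − 15| < δ then y > 0 and |√y − √15| < |y − 15|/√15 < ε.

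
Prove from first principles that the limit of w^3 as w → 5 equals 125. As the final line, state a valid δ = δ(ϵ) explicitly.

Let ϵ > 0 be given. We seek δ > 0 with 0 < |w − 5| < δ ⇒ |w^3 − 125| < ϵ.
Factor: w^3 − 125 = (w − 5)(w^2 + 5w + 25), so |w^3 − 125| = |w − 5|·|w^2 + 5w + 25|.
Impose δ ≤ 1 so that |w| < 6; then |w^2 + 5w + 25| ≤ 91.
Hence |w^3 − 125| ≤ 91|w − 5|, which is < ϵ once |w − 5| < ϵ/91.
Take δ = min(1, ϵ/91). If 0 < |w − 5| < δ then both bounds hold and |w^3 − 125| ≤ 91|w − 5| < 91·(ϵ/91) = ϵ.

δ = min(1, ϵ/91)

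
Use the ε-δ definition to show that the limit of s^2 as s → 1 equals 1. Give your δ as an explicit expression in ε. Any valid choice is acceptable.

Fix ε > 0. We seek δ > 0 with 0 < |s − 1| < δ ⇒ |s^2 − 1| < ε.
Factor: s^2 − 1 = (s − 1)(s + 1), so |s^2 − 1| = |s − 1|·|s + 1|.
Restrict δ ≤ 1. Then |s − 1| < 1 gives |s| < 2, so by the triangle inequality |s + 1| ≤ 2 + 1 = 3.
Hence |s^2 − 1| ≤ 3|s − 1|, which is < ε once |s − 1| < ε/3.
Take δ = min(1, ε/3). If 0 < |s − 1| < δ then both bounds hold and |s^2 − 1| ≤ 3|s − 1| < 3·(ε/3) = ε.

δ = min(1, ε/3)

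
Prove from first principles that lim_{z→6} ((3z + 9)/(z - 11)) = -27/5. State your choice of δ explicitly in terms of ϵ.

Let ϵ > 0 be given. We want δ > 0 with 0 < |z − 6| < δ ⇒ |(3z + 9)/(z - 11) + 27/5| < ϵ.
Combining over a common denominator, (3z + 9)/(z - 11) + 27/5 = [(3z + 9)·(-5) − 27·(z - 11)] / [(-5)·(z - 11)] = -42(z − 6) / ((-5)(z - 11)).
So |(3z + 9)/(z - 11) + 27/5| = 42|z − 6| / (5·|z − 11|).
Require δ ≤ 5/2, so |z − 11| ≥ |-5| − |z − 6| > 5 − 5/2 = 5/2.
Hence |(3z + 9)/(z - 11) + 27/5| < 42|z − 6|/(5·(5/2)) = (84/25)|z − 6|, which is < ϵ once |z − 6| < (25/84)ϵ.
Take δ = min(5/2, (25/84)ϵ). Then 0 < |z − 6| < δ forces both bounds, so |(3z + 9)/(z - 11) + 27/5| < ϵ.

δ = min(5/2, (25/84)ϵ)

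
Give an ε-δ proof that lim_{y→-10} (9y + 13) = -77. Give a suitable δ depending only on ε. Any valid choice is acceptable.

δ = ε/9

Suppose ε > 0. We need δ > 0 so that 0 < |y + 10| < δ implies |(9y + 13) + 77| < ε.
|(9y + 13) + 77| = |9y + 90| = 9|y + 10|.
So 9|y + 10| < ε exactly when |y + 10| < ε/9.
Take δ = ε/9. If 0 < |y + 10| < δ then |(9y + 13) + 77| = 9|y + 10| < 9·(ε/9) = ε.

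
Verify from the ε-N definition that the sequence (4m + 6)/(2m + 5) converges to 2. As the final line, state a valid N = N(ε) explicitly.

Let ε > 0 be given. For m ≥ 1, |(4m + 6)/(2m + 5) − 2| = |-8|/(2(2m + 5)) = 8/(2(2m + 5)).
Since 2m + 5 ≥ 2m for m ≥ 1, this is ≤ 8/(2·2m) = 2/m.
So |(4m + 6)/(2m + 5) − 2| < ε whenever m > 2/ε.
Take N = 2/ε. If m > N then |(4m + 6)/(2m + 5) − 2| ≤ 2/m < ε.

N = 2/ε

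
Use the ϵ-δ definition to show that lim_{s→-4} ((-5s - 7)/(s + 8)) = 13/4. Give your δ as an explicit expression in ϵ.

Suppose ϵ > 0. We want δ > 0 with 0 < |s + 4| < δ ⇒ |(-5s - 7)/(s + 8) − (13/4)| < ϵ.
Combining over a common denominator, (-5s - 7)/(s + 8) − (13/4) = [(-5s - 7)·4 − 13·(s + 8)] / [4·(s + 8)] = -33(s + 4) / (4(s + 8)).
So |(-5s - 7)/(s + 8) − (13/4)| = 33|s + 4| / (4·|s + 8|).
Restrict δ ≤ 2. Then |s + 4| < 2 gives |s + 8| = |(s + 4) + 4| ≥ 4 − 2 = 2.
Hence |(-5s - 7)/(s + 8) − (13/4)| < 33|s + 4|/(4·2) = (33/8)|s + 4|, which is < ϵ once |s + 4| < (8/33)ϵ.
Take δ = min(2, (8/33)ϵ). Then 0 < |s + 4| < δ forces both bounds, so |(-5s - 7)/(s + 8) − (13/4)| < ϵ.

δ = min(2, (8/33)ϵ)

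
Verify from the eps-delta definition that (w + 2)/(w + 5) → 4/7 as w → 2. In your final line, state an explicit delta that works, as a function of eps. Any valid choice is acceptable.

Let eps > 0. We want delta > 0 with 0 < |w − 2| < delta ⇒ |(w + 2)/(w + 5) − (4/7)| < eps.
Combining over a common denominator, (w + 2)/(w + 5) − (4/7) = [(w + 2)·7 − 4·(w + 5)] / [7·(w + 5)] = 3(w − 2) / (7(w + 5)).
So |(w + 2)/(w + 5) − (4/7)| = 3|w − 2| / (7·|w + 5|).
Restrict delta ≤ 7/2. Then |w − 2| < 7/2 gives |w + 5| = |(w − 2) + 7| ≥ 7 − 7/2 = 7/2.
Hence |(w + 2)/(w + 5) − (4/7)| < 3|w − 2|/(7·(7/2)) = (6/49)|w − 2|, which is < eps once |w − 2| < (49/6)eps.
Take delta = min(7/2, (49/6)eps). Then 0 < |w − 2| < delta forces both bounds, so |(w + 2)/(w + 5) − (4/7)| < eps.

delta = min(7/2, (49/6)eps)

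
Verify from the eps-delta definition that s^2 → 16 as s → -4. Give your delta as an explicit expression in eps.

Let eps > 0. We seek delta > 0 with 0 < |s + 4| < delta ⇒ |s^2 − 16| < eps.
Factor: s^2 − 16 = (s + 4)(s - 4), so |s^2 − 16| = |s + 4|·|s - 4|.
Impose delta ≤ 1 so that |s| < 5; then |s - 4| ≤ 9.
Hence |s^2 − 16| ≤ 9|s + 4|, which is < eps once |s + 4| < eps/9.
Take delta = min(1, eps/9). If 0 < |s + 4| < delta then both bounds hold and |s^2 − 16| ≤ 9|s + 4| < 9·(eps/9) = eps.

delta = min(1, eps/9)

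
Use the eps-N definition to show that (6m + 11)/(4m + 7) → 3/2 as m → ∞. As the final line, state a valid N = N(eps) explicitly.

N = (1/8)/eps

Let eps > 0. For m ≥ 1, |(6m + 11)/(4m + 7) − (3/2)| = |2|/(4(4m + 7)) = 2/(4(4m + 7)).
Since 4m + 7 ≥ 4m for m ≥ 1, this is ≤ 2/(4·4m) = (1/8)/m.
So |(6m + 11)/(4m + 7) − (3/2)| < eps whenever m > (1/8)/eps.
Take N = (1/8)/eps. If m > N then |(6m + 11)/(4m + 7) − (3/2)| ≤ (1/8)/m < eps.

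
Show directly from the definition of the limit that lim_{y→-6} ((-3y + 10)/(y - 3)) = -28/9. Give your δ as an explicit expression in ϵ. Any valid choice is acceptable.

δ = min(9/2, (81/2)ϵ)

Let ϵ > 0. We want δ > 0 with 0 < |y + 6| < δ ⇒ |(-3y + 10)/(y - 3) + 28/9| < ϵ.
Combining over a common denominator, (-3y + 10)/(y - 3) + 28/9 = [(-3y + 10)·(-9) − 28·(y - 3)] / [(-9)·(y - 3)] = -1(y + 6) / ((-9)(y - 3)).
So |(-3y + 10)/(y - 3) + 28/9| = |y + 6| / (9·|y − 3|).
Require δ ≤ 9/2, so |y − 3| ≥ |-9| − |y + 6| > 9 − 9/2 = 9/2.
Hence |(-3y + 10)/(y - 3) + 28/9| < |y + 6|/(9·(9/2)) = (2/81)|y + 6|, which is < ϵ once |y + 6| < (81/2)ϵ.
Take δ = min(9/2, (81/2)ϵ). Then 0 < |y + 6| < δ forces both bounds, so |(-3y + 10)/(y - 3) + 28/9| < ϵ.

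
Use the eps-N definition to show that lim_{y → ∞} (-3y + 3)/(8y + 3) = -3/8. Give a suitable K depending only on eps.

Fix eps > 0. We seek K > 0 such that y > K implies |(-3y + 3)/(8y + 3) + 3/8| < eps.
(-3y + 3)/(8y + 3) + 3/8 = (8(-3y + 3) − (-3)(8y + 3)) / (8(8y + 3)) = 33/(8(8y + 3)).
For y > 0 we have 8y + 3 > 8y, so |(-3y + 3)/(8y + 3) + 3/8| = 33/(8(8y + 3)) < 33/(8·8y) = (33/64)/y.
Thus |(-3y + 3)/(8y + 3) + 3/8| < eps whenever y > (33/64)/eps.
Take K = (33/64)/eps. If y > K then |(-3y + 3)/(8y + 3) + 3/8| < (33/64)/y < eps.

K = (33/64)/eps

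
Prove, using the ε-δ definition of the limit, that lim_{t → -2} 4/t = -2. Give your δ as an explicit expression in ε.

δ = min(1, (1/2)ε)

Fix ε > 0. We seek δ > 0 such that 0 < |t + 2| < δ implies |4/t + 2| < ε.
|4/t + 2| = 4·|-2 − t|/(2·|t|) = 4|t + 2|/(2|t|).
Restrict δ ≤ 1. Then |t + 2| < 1 gives |t| > 1, so 2|t| > 2.
Then |4/t + 2| < 4|t + 2|/2, which is < ε when |t + 2| < (1/2)ε.
Take δ = min(1, (1/2)ε). Then 0 < |t + 2| < δ gives both |t + 2| < 1 and |t + 2| < (1/2)ε, so |4/t + 2| < ε.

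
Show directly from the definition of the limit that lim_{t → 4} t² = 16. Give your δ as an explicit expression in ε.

δ = min(1, ε/9)

Let ε > 0. We seek δ > 0 with 0 < |t − 4| < δ ⇒ |t² − 16| < ε.
Factor: t² − 16 = (t − 4)(t + 4), so |t² − 16| = |t − 4|·|t + 4|.
Impose δ ≤ 1 so that |t| < 5; then |t + 4| ≤ 9.
Hence |t² − 16| ≤ 9|t − 4|, which is < ε once |t − 4| < ε/9.
Take δ = min(1, ε/9). If 0 < |t − 4| < δ then both bounds hold and |t² − 16| ≤ 9|t − 4| < 9·(ε/9) = ε.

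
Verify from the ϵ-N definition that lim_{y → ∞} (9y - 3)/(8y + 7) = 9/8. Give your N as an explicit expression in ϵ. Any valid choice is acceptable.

N = (87/64)/ϵ

Let ϵ > 0 be given. We seek N > 0 such that y > N implies |(9y - 3)/(8y + 7) − (9/8)| < ϵ.
(9y - 3)/(8y + 7) − (9/8) = (8(9y - 3) − 9(8y + 7)) / (8(8y + 7)) = -87/(8(8y + 7)).
For y > 0 we have 8y + 7 > 8y, so |(9y - 3)/(8y + 7) − (9/8)| = 87/(8(8y + 7)) < 87/(8·8y) = (87/64)/y.
Thus |(9y - 3)/(8y + 7) − (9/8)| < ϵ whenever y > (87/64)/ϵ.
Take N = (87/64)/ϵ. If y > N then |(9y - 3)/(8y + 7) − (9/8)| < (87/64)/y < ϵ.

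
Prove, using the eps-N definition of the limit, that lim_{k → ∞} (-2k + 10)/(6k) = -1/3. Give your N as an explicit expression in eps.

N = (5/3)/eps

Let eps > 0. For k ≥ 1, |(-2k + 10)/(6k) + 1/3| = |60|/(6(6k)) = 60/(6(6k)).
Since 6k ≥ 6k for k ≥ 1, this is ≤ 60/(6·6k) = (5/3)/k.
So |(-2k + 10)/(6k) + 1/3| < eps whenever k > (5/3)/eps.
Take N = (5/3)/eps. If k > N then |(-2k + 10)/(6k) + 1/3| ≤ (5/3)/k < eps.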